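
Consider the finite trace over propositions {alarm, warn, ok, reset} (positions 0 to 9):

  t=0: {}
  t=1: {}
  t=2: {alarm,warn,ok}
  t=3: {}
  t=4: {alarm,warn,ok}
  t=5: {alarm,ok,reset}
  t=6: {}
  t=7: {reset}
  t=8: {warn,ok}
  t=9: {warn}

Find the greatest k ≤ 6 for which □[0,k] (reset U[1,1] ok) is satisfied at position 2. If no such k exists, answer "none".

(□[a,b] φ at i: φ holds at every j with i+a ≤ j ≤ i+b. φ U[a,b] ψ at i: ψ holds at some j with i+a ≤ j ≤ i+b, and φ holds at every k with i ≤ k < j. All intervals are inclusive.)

(reset U[1,1] ok) must hold from j=2 onward; find where it first fails.
  j=2: fails → no k works.

none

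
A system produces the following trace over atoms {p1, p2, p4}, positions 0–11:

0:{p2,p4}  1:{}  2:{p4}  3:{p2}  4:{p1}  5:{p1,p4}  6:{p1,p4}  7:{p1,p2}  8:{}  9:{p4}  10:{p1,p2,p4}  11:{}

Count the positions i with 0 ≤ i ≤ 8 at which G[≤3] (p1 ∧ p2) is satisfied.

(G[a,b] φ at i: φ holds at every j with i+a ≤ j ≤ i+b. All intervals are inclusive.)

0

Evaluate at each i in [0,8]:
  i=0: ✗ (fails at j=0)
  i=1: ✗ (fails at j=1)
  i=2: ✗ (fails at j=2)
  i=3: ✗ (fails at j=3)
  i=4: ✗ (fails at j=4)
  i=5: ✗ (fails at j=5)
  i=6: ✗ (fails at j=6)
  i=7: ✗ (fails at j=8)
  i=8: ✗ (fails at j=8)
Positions where it holds: {} → 0.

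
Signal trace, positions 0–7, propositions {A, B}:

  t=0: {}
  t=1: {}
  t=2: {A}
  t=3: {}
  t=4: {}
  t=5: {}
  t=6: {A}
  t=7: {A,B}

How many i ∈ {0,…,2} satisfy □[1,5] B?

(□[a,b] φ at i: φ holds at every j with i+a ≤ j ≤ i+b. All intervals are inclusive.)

0

Evaluate at each i in [0,2]:
  i=0: ✗ (fails at j=1)
  i=1: ✗ (fails at j=2)
  i=2: ✗ (fails at j=3)
Positions where it holds: {} → 0.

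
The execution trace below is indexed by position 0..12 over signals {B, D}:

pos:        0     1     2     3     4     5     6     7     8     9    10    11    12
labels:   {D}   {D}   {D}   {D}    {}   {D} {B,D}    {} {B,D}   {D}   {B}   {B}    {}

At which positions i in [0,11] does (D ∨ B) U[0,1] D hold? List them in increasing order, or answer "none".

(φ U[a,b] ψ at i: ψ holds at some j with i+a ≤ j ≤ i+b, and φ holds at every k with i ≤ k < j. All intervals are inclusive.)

Evaluate at each i in [0,11]:
  i=0: ✓ (rhs at j=0)
  i=1: ✓ (rhs at j=1)
  i=2: ✓ (rhs at j=2)
  i=3: ✓ (rhs at j=3)
  i=4: ✗ (lhs fails at k=4 before rhs at j=5)
  i=5: ✓ (rhs at j=5)
  i=6: ✓ (rhs at j=6)
  i=7: ✗ (lhs fails at k=7 before rhs at j=8)
  i=8: ✓ (rhs at j=8)
  i=9: ✓ (rhs at j=9)
  i=10: ✗ (no rhs in [10,11])
  i=11: ✗ (no rhs in [11,12])

0, 1, 2, 3, 5, 6, 8, 9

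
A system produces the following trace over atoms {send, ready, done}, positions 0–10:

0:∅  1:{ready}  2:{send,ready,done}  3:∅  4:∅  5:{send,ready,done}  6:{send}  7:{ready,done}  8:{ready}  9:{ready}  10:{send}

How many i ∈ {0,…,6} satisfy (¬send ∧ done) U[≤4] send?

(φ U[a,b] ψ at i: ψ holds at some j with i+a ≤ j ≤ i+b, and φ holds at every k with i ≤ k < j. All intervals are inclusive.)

Evaluate at each i in [0,6]:
  i=0: ✗ (lhs fails at k=0 before rhs at j=2)
  i=1: ✗ (lhs fails at k=1 before rhs at j=2)
  i=2: ✓ (rhs at j=2)
  i=3: ✗ (lhs fails at k=3 before rhs at j=5)
  i=4: ✗ (lhs fails at k=4 before rhs at j=5)
  i=5: ✓ (rhs at j=5)
  i=6: ✓ (rhs at j=6)
Positions where it holds: {2, 5, 6} → 3.

3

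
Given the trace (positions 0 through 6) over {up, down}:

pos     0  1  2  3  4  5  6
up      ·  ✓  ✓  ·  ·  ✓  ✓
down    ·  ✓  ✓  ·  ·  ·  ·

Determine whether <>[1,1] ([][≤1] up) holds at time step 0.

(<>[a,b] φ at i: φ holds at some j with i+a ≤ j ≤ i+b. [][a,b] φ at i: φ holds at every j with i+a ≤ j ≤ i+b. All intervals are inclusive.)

Holds

Check [][≤1] up at each j in [1,1]:
  j=1: holds on [1,2]
Found at j=1 → formula holds.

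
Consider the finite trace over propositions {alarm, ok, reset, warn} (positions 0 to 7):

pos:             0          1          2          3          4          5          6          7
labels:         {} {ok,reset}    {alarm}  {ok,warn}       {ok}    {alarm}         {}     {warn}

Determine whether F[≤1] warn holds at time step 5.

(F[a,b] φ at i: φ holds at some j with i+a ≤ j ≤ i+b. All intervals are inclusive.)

Does not hold

Check warn at each j in [5,6]:
  j=5: false
  j=6: false
No position in the window satisfies it → formula fails.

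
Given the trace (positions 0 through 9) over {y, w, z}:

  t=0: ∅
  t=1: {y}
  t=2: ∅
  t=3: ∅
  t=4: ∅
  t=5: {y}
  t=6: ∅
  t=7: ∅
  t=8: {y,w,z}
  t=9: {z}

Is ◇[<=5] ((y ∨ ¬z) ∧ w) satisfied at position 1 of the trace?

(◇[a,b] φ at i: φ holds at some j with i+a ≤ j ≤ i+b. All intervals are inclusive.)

Check ((y ∨ ¬z) ∧ w) at each j in [1,6]:
  j=1: false
  j=2: false
  j=3: false
  j=4: false
  j=5: false
  j=6: false
No position in the window satisfies it → formula fails.

False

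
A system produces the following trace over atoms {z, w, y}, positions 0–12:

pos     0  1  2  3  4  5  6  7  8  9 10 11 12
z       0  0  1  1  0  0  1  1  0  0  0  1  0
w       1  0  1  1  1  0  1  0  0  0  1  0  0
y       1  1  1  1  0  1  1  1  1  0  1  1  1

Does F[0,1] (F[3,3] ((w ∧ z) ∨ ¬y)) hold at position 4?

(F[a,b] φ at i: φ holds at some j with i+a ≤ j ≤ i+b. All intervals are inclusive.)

Check F[3,3] ((w ∧ z) ∨ ¬y) at each j in [4,5]:
  j=4: fails (none in [7,7])
  j=5: fails (none in [8,8])
No position in the window satisfies it → formula fails.

Does not hold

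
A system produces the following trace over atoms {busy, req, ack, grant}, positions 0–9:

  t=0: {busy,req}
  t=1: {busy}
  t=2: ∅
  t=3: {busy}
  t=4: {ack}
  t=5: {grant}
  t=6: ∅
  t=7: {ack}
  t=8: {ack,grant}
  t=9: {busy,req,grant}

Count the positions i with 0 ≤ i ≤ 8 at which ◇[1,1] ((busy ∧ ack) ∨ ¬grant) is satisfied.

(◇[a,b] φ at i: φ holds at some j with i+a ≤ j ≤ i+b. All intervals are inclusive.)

6

Evaluate at each i in [0,8]:
  i=0: ✓ (witness j=1)
  i=1: ✓ (witness j=2)
  i=2: ✓ (witness j=3)
  i=3: ✓ (witness j=4)
  i=4: ✗ (none in [5,5])
  i=5: ✓ (witness j=6)
  i=6: ✓ (witness j=7)
  i=7: ✗ (none in [8,8])
  i=8: ✗ (none in [9,9])
Positions where it holds: {0, 1, 2, 3, 5, 6} → 6.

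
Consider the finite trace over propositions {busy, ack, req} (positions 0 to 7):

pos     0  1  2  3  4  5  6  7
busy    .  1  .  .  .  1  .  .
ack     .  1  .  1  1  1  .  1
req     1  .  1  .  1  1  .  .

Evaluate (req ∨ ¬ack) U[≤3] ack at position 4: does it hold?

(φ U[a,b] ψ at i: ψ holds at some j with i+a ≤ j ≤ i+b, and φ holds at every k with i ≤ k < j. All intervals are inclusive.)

Holds

Need some j in [4,7] with ack, and (req ∨ ¬ack) at every k in [4,j-1].
  j=4: ack holds; no prefix to check → satisfied.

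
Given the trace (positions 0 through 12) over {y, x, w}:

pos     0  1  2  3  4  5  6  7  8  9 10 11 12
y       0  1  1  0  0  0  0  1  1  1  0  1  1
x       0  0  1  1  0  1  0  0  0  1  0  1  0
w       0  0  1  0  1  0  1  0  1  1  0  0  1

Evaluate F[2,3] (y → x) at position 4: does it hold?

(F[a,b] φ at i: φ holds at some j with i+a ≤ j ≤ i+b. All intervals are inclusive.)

Holds

Check (y → x) at each j in [6,7]:
  j=6: true
  j=7: false
Found at j=6 → formula holds.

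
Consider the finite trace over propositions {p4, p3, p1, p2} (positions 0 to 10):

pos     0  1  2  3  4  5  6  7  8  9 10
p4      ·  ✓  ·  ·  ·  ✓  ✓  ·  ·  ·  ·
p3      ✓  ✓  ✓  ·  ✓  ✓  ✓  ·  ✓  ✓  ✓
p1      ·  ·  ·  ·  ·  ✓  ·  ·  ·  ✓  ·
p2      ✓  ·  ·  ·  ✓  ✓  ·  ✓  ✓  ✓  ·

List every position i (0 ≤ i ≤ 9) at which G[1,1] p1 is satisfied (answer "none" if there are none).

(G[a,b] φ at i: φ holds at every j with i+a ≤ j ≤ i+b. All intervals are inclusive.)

Evaluate at each i in [0,9]:
  i=0: ✗ (fails at j=1)
  i=1: ✗ (fails at j=2)
  i=2: ✗ (fails at j=3)
  i=3: ✗ (fails at j=4)
  i=4: ✓ (all of [5,5])
  i=5: ✗ (fails at j=6)
  i=6: ✗ (fails at j=7)
  i=7: ✗ (fails at j=8)
  i=8: ✓ (all of [9,9])
  i=9: ✗ (fails at j=10)

4, 8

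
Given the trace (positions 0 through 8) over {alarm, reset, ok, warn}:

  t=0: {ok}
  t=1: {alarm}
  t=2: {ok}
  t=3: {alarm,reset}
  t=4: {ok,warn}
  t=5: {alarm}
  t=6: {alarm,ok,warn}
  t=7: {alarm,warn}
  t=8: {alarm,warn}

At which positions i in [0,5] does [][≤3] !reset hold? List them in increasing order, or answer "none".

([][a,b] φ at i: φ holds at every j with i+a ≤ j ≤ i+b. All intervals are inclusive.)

Evaluate at each i in [0,5]:
  i=0: ✗ (fails at j=3)
  i=1: ✗ (fails at j=3)
  i=2: ✗ (fails at j=3)
  i=3: ✗ (fails at j=3)
  i=4: ✓ (all of [4,7])
  i=5: ✓ (all of [5,8])

4, 5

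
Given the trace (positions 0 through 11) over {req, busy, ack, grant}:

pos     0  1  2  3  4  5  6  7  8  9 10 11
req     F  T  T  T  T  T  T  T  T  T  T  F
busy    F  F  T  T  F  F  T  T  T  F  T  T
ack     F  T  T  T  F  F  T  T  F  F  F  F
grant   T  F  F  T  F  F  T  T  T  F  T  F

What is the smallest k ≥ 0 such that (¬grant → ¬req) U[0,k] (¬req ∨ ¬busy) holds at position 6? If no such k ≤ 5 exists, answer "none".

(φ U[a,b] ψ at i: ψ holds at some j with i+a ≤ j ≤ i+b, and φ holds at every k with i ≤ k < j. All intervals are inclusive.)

Need earliest j ≥ 6 with (¬req ∨ ¬busy), and (¬grant → ¬req) at every k in [6,j-1].
  j=6: rhs fails.
  j=7: rhs fails.
  j=8: rhs fails.
  j=9: rhs holds; lhs holds on [6,8]. k = 3.

3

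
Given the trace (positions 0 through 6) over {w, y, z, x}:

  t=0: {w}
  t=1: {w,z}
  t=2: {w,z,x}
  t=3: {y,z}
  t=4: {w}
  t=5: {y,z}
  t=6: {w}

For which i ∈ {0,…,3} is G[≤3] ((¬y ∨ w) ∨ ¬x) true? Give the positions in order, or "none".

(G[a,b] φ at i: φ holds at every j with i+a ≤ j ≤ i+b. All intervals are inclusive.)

0, 1, 2, 3

Evaluate at each i in [0,3]:
  i=0: ✓ (all of [0,3])
  i=1: ✓ (all of [1,4])
  i=2: ✓ (all of [2,5])
  i=3: ✓ (all of [3,6])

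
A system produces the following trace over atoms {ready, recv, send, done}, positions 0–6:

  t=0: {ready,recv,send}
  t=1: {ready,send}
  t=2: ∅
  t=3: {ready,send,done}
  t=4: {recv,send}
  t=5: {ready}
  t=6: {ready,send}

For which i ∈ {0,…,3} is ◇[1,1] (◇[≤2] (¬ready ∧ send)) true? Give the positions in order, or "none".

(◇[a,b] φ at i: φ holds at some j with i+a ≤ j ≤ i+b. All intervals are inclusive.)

Evaluate at each i in [0,3]:
  i=0: ✗ (none in [1,1])
  i=1: ✓ (witness j=2)
  i=2: ✓ (witness j=3)
  i=3: ✓ (witness j=4)

1, 2, 3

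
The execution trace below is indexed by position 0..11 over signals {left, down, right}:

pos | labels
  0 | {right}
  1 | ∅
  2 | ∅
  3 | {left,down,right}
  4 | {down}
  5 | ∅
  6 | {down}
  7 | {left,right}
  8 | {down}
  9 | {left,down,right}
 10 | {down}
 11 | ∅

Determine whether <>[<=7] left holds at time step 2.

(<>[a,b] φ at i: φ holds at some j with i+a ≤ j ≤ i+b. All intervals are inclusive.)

True

Check left at each j in [2,9]:
  j=2: false
  j=3: true
  j=4: false
  j=5: false
  j=6: false
  j=7: true
  j=8: false
  j=9: true
Found at j=3 → formula holds.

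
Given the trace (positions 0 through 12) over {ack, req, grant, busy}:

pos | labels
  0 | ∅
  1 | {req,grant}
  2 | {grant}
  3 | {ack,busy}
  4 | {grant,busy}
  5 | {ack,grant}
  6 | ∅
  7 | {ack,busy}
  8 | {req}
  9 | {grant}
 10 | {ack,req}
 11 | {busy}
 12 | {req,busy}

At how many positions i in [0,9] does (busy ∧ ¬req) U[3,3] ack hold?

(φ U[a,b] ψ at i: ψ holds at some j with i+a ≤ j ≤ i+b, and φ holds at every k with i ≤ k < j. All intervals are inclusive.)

Evaluate at each i in [0,9]:
  i=0: ✗ (lhs fails at k=0 before rhs at j=3)
  i=1: ✗ (no rhs in [4,4])
  i=2: ✗ (lhs fails at k=2 before rhs at j=5)
  i=3: ✗ (no rhs in [6,6])
  i=4: ✗ (lhs fails at k=5 before rhs at j=7)
  i=5: ✗ (no rhs in [8,8])
  i=6: ✗ (no rhs in [9,9])
  i=7: ✗ (lhs fails at k=8 before rhs at j=10)
  i=8: ✗ (no rhs in [11,11])
  i=9: ✗ (no rhs in [12,12])
Positions where it holds: {} → 0.

0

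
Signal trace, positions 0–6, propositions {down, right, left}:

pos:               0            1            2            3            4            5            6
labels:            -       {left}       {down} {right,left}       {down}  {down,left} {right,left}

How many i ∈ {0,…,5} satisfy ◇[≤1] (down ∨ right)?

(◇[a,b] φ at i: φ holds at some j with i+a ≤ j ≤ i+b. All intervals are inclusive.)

5

Evaluate at each i in [0,5]:
  i=0: ✗ (none in [0,1])
  i=1: ✓ (witness j=2)
  i=2: ✓ (witness j=2)
  i=3: ✓ (witness j=3)
  i=4: ✓ (witness j=4)
  i=5: ✓ (witness j=5)
Positions where it holds: {1, 2, 3, 4, 5} → 5.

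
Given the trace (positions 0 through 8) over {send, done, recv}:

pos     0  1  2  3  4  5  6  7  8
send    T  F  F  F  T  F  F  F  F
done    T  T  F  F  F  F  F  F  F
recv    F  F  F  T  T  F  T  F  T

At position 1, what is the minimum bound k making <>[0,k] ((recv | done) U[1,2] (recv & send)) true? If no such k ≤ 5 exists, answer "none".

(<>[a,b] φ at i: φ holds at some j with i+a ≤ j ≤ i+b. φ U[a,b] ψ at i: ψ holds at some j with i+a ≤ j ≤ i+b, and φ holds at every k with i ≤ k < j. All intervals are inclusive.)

2

Scan j = 1,2,… for ((recv | done) U[1,2] (recv & send)):
  j=1: fails
  j=2: fails
  j=3: holds
First hit at j=3, so smallest k = 3-1 = 2.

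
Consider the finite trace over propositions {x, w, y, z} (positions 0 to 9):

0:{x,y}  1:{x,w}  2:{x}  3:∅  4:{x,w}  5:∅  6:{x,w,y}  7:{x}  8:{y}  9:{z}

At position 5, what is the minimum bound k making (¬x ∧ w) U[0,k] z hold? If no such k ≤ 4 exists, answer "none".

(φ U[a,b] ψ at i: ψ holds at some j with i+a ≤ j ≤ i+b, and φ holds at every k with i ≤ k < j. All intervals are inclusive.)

Need earliest j ≥ 5 with z, and (¬x ∧ w) at every k in [5,j-1].
  j=5: rhs fails.
  j=6: rhs fails.
  j=7: rhs fails.
  j=8: rhs fails.
  j=9: rhs holds but lhs fails at k=5.
No witness within the range → none.

none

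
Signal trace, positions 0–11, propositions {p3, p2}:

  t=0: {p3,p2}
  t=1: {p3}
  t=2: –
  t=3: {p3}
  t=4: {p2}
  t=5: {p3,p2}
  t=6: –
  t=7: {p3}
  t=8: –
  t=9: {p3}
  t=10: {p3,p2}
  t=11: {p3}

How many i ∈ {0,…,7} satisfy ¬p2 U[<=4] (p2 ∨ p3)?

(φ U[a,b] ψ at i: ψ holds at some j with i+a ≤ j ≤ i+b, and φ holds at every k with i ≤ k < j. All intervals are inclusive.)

8

Evaluate at each i in [0,7]:
  i=0: ✓ (rhs at j=0)
  i=1: ✓ (rhs at j=1)
  i=2: ✓ (rhs at j=3; lhs holds on [2,2])
  i=3: ✓ (rhs at j=3)
  i=4: ✓ (rhs at j=4)
  i=5: ✓ (rhs at j=5)
  i=6: ✓ (rhs at j=7; lhs holds on [6,6])
  i=7: ✓ (rhs at j=7)
Positions where it holds: {0, 1, 2, 3, 4, 5, 6, 7} → 8.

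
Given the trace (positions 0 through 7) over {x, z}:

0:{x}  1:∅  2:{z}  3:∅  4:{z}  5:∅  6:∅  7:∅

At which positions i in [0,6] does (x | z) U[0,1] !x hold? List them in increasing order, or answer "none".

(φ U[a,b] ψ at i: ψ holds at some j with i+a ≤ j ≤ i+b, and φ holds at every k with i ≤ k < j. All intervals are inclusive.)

Evaluate at each i in [0,6]:
  i=0: ✓ (rhs at j=1; lhs holds on [0,0])
  i=1: ✓ (rhs at j=1)
  i=2: ✓ (rhs at j=2)
  i=3: ✓ (rhs at j=3)
  i=4: ✓ (rhs at j=4)
  i=5: ✓ (rhs at j=5)
  i=6: ✓ (rhs at j=6)

0, 1, 2, 3, 4, 5, 6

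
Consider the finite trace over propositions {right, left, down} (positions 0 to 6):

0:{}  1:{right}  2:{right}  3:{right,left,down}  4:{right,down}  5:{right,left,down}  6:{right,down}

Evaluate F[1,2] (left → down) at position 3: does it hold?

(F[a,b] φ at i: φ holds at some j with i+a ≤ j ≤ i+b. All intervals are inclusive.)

Check (left → down) at each j in [4,5]:
  j=4: true
  j=5: true
Found at j=4 → formula holds.

True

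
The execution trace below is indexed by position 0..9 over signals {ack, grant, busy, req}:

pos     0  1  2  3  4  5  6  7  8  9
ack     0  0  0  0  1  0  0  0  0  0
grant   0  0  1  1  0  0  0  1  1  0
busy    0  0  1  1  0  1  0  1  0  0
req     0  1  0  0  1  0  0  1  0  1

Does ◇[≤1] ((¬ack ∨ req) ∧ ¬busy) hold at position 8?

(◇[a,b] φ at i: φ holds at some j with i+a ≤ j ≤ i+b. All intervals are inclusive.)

Check ((¬ack ∨ req) ∧ ¬busy) at each j in [8,9]:
  j=8: true
  j=9: true
Found at j=8 → formula holds.

Yes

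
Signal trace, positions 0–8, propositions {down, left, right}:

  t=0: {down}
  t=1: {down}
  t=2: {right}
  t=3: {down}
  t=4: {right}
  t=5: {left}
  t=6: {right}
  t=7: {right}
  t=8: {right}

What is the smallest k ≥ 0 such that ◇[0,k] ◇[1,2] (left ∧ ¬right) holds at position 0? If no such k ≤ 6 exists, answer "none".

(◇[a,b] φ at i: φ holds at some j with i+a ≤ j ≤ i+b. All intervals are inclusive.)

Scan j = 0,1,… for ◇[1,2] (left ∧ ¬right):
  j=0: fails
  j=1: fails
  j=2: fails
  j=3: holds
First hit at j=3, so smallest k = 3-0 = 3.

3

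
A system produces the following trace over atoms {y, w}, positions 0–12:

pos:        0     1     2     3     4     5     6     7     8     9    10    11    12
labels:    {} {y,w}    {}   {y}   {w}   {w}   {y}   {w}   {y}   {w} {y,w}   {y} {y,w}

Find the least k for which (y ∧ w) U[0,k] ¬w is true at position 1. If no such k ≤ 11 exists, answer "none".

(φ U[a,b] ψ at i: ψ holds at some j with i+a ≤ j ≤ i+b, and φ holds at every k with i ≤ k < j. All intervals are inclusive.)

1

Need earliest j ≥ 1 with ¬w, and (y ∧ w) at every k in [1,j-1].
  j=1: rhs fails.
  j=2: rhs holds; lhs holds on [1,1]. k = 1.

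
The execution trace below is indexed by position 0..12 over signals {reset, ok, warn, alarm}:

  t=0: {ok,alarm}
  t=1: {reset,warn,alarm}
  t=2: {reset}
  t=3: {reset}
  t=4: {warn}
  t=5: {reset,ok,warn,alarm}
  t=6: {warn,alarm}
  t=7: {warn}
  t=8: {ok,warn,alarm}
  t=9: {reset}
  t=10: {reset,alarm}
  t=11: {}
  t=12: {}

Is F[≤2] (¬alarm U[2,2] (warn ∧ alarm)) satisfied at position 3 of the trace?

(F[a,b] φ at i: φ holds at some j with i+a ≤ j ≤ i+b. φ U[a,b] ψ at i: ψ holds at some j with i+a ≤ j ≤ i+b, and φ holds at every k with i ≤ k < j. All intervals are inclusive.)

Check (¬alarm U[2,2] (warn ∧ alarm)) at each j in [3,5]:
  j=3: holds
  j=4: fails
  j=5: fails
Found at j=3 → formula holds.

True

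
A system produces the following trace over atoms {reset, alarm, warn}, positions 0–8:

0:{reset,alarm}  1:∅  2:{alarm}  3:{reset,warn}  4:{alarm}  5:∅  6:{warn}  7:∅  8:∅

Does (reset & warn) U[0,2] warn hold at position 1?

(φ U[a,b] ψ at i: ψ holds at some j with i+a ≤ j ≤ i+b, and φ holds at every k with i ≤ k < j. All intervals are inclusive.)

Does not hold

Need some j in [1,3] with warn, and (reset & warn) at every k in [1,j-1].
  j=1: warn false.
  j=2: warn false.
  j=3: warn holds, but (reset & warn) fails at k=1 → not this j.
No j in the window works → until fails.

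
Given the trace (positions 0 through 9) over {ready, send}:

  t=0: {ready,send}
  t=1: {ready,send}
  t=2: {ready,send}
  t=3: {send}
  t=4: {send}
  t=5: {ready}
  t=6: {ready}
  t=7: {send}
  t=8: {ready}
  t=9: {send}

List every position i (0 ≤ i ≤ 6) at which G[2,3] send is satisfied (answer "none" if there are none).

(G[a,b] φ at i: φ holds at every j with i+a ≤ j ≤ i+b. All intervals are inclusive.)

Evaluate at each i in [0,6]:
  i=0: ✓ (all of [2,3])
  i=1: ✓ (all of [3,4])
  i=2: ✗ (fails at j=5)
  i=3: ✗ (fails at j=5)
  i=4: ✗ (fails at j=6)
  i=5: ✗ (fails at j=8)
  i=6: ✗ (fails at j=8)

0, 1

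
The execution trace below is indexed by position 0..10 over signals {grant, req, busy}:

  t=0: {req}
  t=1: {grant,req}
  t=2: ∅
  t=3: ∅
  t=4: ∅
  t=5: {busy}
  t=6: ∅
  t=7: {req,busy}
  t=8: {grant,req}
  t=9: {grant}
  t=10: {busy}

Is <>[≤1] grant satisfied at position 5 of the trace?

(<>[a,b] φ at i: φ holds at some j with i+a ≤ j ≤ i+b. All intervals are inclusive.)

No

Check grant at each j in [5,6]:
  j=5: false
  j=6: false
No position in the window satisfies it → formula fails.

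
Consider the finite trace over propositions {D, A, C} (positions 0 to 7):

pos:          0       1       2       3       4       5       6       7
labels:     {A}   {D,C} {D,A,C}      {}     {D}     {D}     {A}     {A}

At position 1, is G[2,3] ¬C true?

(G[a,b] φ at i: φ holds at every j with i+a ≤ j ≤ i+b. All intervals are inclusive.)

Holds

Check ¬C at every j in [3,4]:
  j=3: true
  j=4: true
All positions satisfy it → formula holds.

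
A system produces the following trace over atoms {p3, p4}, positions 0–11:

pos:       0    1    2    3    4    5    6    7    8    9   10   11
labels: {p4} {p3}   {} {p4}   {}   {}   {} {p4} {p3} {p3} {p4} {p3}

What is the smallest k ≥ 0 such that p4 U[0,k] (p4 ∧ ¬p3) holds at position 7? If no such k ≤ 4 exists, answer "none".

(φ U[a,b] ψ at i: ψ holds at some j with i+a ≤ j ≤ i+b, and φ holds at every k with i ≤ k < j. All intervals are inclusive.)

0

Need earliest j ≥ 7 with (p4 ∧ ¬p3), and p4 at every k in [7,j-1].
  j=7: rhs holds (empty prefix). k = 0.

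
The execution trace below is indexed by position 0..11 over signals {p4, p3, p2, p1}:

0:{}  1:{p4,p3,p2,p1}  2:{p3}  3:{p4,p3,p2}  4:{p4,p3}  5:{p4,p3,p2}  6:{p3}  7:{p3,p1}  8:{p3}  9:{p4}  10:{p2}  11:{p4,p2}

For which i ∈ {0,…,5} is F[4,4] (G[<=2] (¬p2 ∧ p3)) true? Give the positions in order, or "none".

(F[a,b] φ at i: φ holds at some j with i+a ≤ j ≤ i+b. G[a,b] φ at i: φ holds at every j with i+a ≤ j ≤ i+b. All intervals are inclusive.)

Evaluate at each i in [0,5]:
  i=0: ✗ (none in [4,4])
  i=1: ✗ (none in [5,5])
  i=2: ✓ (witness j=6)
  i=3: ✗ (none in [7,7])
  i=4: ✗ (none in [8,8])
  i=5: ✗ (none in [9,9])

2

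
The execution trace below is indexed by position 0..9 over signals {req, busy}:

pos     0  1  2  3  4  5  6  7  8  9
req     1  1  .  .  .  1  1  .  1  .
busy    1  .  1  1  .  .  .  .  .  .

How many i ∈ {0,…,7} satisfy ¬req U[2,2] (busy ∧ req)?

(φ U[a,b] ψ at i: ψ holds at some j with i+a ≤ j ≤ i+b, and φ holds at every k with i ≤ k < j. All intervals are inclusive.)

Evaluate at each i in [0,7]:
  i=0: ✗ (no rhs in [2,2])
  i=1: ✗ (no rhs in [3,3])
  i=2: ✗ (no rhs in [4,4])
  i=3: ✗ (no rhs in [5,5])
  i=4: ✗ (no rhs in [6,6])
  i=5: ✗ (no rhs in [7,7])
  i=6: ✗ (no rhs in [8,8])
  i=7: ✗ (no rhs in [9,9])
Positions where it holds: {} → 0.

0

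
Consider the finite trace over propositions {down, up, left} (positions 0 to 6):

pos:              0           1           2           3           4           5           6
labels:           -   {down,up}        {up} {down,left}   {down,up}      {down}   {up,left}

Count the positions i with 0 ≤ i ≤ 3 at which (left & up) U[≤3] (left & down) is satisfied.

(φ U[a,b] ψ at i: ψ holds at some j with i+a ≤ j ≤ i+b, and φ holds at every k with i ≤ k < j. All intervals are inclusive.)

1

Evaluate at each i in [0,3]:
  i=0: ✗ (lhs fails at k=0 before rhs at j=3)
  i=1: ✗ (lhs fails at k=1 before rhs at j=3)
  i=2: ✗ (lhs fails at k=2 before rhs at j=3)
  i=3: ✓ (rhs at j=3)
Positions where it holds: {3} → 1.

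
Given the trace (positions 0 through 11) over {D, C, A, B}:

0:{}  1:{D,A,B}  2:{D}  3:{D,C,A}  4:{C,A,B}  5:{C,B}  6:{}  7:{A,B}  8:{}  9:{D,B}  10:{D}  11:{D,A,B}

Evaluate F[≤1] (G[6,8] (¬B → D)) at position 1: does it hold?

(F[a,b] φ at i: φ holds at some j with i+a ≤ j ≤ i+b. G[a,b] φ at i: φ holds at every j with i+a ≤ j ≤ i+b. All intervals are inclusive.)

Check G[6,8] (¬B → D) at each j in [1,2]:
  j=1: fails at 8
  j=2: fails at 8
No position in the window satisfies it → formula fails.

Does not hold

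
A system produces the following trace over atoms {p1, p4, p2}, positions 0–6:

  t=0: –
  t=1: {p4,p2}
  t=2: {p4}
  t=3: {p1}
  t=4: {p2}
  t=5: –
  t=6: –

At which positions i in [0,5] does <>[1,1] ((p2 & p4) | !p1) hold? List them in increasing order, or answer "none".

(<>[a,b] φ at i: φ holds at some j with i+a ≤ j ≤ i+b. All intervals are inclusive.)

0, 1, 3, 4, 5

Evaluate at each i in [0,5]:
  i=0: ✓ (witness j=1)
  i=1: ✓ (witness j=2)
  i=2: ✗ (none in [3,3])
  i=3: ✓ (witness j=4)
  i=4: ✓ (witness j=5)
  i=5: ✓ (witness j=6)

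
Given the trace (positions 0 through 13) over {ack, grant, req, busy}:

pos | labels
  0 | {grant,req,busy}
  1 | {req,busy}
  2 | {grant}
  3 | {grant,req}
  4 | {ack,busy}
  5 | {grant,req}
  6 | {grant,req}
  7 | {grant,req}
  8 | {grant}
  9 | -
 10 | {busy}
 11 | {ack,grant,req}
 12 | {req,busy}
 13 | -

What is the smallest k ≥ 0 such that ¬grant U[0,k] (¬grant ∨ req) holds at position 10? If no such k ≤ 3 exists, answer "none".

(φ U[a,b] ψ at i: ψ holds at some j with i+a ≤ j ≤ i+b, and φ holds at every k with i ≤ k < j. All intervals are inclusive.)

0

Need earliest j ≥ 10 with (¬grant ∨ req), and ¬grant at every k in [10,j-1].
  j=10: rhs holds (empty prefix). k = 0.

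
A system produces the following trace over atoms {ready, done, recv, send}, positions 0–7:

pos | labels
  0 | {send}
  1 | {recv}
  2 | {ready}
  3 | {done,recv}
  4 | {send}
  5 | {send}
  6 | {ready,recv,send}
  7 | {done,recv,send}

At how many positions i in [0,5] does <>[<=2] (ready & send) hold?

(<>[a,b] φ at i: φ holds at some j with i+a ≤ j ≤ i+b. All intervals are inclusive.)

2

Evaluate at each i in [0,5]:
  i=0: ✗ (none in [0,2])
  i=1: ✗ (none in [1,3])
  i=2: ✗ (none in [2,4])
  i=3: ✗ (none in [3,5])
  i=4: ✓ (witness j=6)
  i=5: ✓ (witness j=6)
Positions where it holds: {4, 5} → 2.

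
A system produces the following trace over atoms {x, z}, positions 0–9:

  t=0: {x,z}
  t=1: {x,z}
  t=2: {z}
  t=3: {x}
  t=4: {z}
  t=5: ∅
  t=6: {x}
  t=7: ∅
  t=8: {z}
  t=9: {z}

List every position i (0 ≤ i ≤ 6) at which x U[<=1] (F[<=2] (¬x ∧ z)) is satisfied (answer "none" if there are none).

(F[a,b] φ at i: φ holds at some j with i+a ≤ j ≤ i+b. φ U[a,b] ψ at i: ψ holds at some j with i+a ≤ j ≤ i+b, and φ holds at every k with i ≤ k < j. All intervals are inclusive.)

0, 1, 2, 3, 4, 6

Evaluate at each i in [0,6]:
  i=0: ✓ (rhs at j=0)
  i=1: ✓ (rhs at j=1)
  i=2: ✓ (rhs at j=2)
  i=3: ✓ (rhs at j=3)
  i=4: ✓ (rhs at j=4)
  i=5: ✗ (lhs fails at k=5 before rhs at j=6)
  i=6: ✓ (rhs at j=6)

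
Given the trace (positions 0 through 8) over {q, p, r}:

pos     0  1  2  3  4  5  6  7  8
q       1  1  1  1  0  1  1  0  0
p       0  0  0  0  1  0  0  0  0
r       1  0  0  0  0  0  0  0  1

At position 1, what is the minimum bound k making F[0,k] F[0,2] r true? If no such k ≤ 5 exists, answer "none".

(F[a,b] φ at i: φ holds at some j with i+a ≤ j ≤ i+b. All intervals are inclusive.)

5

Scan j = 1,2,… for F[0,2] r:
  j=1: fails
  j=2: fails
  j=3: fails
  j=4: fails
  j=5: fails
  j=6: holds
First hit at j=6, so smallest k = 6-1 = 5.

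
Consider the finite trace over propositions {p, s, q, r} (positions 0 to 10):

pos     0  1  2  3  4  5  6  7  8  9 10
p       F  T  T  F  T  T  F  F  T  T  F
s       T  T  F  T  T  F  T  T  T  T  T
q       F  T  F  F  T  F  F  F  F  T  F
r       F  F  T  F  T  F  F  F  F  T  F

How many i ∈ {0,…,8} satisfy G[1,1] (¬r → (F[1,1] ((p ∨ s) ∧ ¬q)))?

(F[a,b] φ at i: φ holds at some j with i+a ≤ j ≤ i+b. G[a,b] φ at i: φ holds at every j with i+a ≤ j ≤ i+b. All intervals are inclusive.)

Evaluate at each i in [0,8]:
  i=0: ✓ (all of [1,1])
  i=1: ✓ (all of [2,2])
  i=2: ✗ (fails at j=3)
  i=3: ✓ (all of [4,4])
  i=4: ✓ (all of [5,5])
  i=5: ✓ (all of [6,6])
  i=6: ✓ (all of [7,7])
  i=7: ✗ (fails at j=8)
  i=8: ✓ (all of [9,9])
Positions where it holds: {0, 1, 3, 4, 5, 6, 8} → 7.

7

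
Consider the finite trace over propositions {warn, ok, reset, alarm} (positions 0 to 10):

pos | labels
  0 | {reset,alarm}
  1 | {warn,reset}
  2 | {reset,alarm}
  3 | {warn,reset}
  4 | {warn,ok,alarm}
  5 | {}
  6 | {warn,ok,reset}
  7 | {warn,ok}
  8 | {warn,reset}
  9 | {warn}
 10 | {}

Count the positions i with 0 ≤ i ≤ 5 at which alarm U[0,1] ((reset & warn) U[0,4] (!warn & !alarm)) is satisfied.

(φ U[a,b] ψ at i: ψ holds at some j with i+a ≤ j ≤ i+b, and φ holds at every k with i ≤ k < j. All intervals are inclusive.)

2

Evaluate at each i in [0,5]:
  i=0: ✗ (no rhs in [0,1])
  i=1: ✗ (no rhs in [1,2])
  i=2: ✗ (no rhs in [2,3])
  i=3: ✗ (no rhs in [3,4])
  i=4: ✓ (rhs at j=5; lhs holds on [4,4])
  i=5: ✓ (rhs at j=5)
Positions where it holds: {4, 5} → 2.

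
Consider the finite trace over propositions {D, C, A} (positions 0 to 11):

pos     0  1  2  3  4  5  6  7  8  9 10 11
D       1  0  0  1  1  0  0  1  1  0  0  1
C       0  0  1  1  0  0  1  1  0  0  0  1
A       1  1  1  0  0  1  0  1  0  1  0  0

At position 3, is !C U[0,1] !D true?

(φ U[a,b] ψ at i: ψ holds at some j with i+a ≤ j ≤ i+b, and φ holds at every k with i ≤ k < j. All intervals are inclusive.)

Need some j in [3,4] with !D, and !C at every k in [3,j-1].
  j=3: !D false.
  j=4: !D false.
No j in the window works → until fails.

No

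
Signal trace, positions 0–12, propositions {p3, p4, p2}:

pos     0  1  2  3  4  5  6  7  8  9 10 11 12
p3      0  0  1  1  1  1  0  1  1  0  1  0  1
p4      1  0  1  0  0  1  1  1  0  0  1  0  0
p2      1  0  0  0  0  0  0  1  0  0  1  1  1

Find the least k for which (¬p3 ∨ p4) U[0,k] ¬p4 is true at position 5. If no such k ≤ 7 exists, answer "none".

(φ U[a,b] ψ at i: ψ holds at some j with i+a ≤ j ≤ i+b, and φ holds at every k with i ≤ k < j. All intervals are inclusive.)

3

Need earliest j ≥ 5 with ¬p4, and (¬p3 ∨ p4) at every k in [5,j-1].
  j=5: rhs fails.
  j=6: rhs fails.
  j=7: rhs fails.
  j=8: rhs holds; lhs holds on [5,7]. k = 3.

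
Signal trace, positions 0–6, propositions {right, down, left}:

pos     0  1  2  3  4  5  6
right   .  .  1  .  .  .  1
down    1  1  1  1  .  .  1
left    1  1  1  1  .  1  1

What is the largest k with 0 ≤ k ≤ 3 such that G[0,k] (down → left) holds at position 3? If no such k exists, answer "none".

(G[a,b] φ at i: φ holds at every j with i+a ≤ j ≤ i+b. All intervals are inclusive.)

(down → left) must hold from j=3 onward; find where it first fails.
  j=3: holds
  j=4: holds
  j=5: holds
  j=6: holds
Holds through j=6; largest k = 3.

3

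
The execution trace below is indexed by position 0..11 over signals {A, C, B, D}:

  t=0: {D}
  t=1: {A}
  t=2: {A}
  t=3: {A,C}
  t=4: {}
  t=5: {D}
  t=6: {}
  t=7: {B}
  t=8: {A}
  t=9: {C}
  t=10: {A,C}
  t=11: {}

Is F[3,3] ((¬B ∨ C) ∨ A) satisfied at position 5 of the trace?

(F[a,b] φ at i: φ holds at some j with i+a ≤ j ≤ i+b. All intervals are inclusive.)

True

Check ((¬B ∨ C) ∨ A) at each j in [8,8]:
  j=8: true
Found at j=8 → formula holds.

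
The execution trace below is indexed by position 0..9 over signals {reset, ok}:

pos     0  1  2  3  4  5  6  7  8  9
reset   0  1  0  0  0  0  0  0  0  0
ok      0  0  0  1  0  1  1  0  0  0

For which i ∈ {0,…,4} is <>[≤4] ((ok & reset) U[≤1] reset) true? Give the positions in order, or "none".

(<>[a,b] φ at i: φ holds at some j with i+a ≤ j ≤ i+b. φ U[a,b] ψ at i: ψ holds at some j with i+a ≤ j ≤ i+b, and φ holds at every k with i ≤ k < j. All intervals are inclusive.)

0, 1

Evaluate at each i in [0,4]:
  i=0: ✓ (witness j=1)
  i=1: ✓ (witness j=1)
  i=2: ✗ (none in [2,6])
  i=3: ✗ (none in [3,7])
  i=4: ✗ (none in [4,8])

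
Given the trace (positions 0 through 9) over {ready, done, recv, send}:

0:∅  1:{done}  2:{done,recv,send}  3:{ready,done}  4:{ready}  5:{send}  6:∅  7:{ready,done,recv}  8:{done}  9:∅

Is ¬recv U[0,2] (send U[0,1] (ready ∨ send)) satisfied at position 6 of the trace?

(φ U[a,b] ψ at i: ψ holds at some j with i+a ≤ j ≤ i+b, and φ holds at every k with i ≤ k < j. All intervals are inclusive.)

Holds

Need some j in [6,8] with (send U[0,1] (ready ∨ send)), and ¬recv at every k in [6,j-1].
  j=6: (send U[0,1] (ready ∨ send)) — fails.
  j=7: (send U[0,1] (ready ∨ send)) holds; ¬recv holds at every k in [6,6] → satisfied.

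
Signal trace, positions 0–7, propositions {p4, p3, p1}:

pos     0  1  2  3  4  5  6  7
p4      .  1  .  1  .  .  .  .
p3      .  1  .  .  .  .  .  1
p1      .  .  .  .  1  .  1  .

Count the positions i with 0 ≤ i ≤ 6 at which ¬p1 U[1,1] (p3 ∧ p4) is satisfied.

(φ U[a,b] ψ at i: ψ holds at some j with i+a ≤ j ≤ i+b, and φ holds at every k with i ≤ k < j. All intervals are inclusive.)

Evaluate at each i in [0,6]:
  i=0: ✓ (rhs at j=1; lhs holds on [0,0])
  i=1: ✗ (no rhs in [2,2])
  i=2: ✗ (no rhs in [3,3])
  i=3: ✗ (no rhs in [4,4])
  i=4: ✗ (no rhs in [5,5])
  i=5: ✗ (no rhs in [6,6])
  i=6: ✗ (no rhs in [7,7])
Positions where it holds: {0} → 1.

1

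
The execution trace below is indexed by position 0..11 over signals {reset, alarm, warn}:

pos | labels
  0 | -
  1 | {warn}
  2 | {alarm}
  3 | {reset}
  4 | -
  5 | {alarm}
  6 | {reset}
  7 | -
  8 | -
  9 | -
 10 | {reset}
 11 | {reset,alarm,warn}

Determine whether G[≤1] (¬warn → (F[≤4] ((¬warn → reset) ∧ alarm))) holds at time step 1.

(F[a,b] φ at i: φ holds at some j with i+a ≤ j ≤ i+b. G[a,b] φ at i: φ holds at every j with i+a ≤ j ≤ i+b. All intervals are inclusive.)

Check (¬warn → (F[≤4] ((¬warn → reset) ∧ alarm))) at every j in [1,2]:
  j=1: antecedent false → ✓
  j=2: antecedent true; consequent fails (none in [2,6]) → ✗
Fails at j=2 → formula fails.

Does not hold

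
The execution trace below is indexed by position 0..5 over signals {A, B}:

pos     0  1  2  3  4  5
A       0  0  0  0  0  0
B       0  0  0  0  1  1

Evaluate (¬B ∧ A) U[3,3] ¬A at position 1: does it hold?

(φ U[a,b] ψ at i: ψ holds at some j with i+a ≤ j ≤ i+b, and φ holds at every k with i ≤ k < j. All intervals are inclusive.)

Need some j in [4,4] with ¬A, and (¬B ∧ A) at every k in [1,j-1].
  j=4: ¬A holds, but (¬B ∧ A) fails at k=1 → not this j.
No j in the window works → until fails.

No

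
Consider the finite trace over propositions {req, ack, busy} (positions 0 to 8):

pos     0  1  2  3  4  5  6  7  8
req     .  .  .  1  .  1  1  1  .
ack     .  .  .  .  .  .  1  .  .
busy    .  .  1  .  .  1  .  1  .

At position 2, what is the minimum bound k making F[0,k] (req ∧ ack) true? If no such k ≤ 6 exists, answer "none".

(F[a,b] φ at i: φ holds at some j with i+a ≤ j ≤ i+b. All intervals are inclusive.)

4

Scan j = 2,3,… for (req ∧ ack):
  j=2: fails
  j=3: fails
  j=4: fails
  j=5: fails
  j=6: holds
First hit at j=6, so smallest k = 6-2 = 4.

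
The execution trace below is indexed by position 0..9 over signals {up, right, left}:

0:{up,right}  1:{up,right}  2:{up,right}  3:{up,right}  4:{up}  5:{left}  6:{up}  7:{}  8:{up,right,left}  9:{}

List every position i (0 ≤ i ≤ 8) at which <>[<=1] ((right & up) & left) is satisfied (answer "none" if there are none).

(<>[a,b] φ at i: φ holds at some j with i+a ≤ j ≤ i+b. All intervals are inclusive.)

Evaluate at each i in [0,8]:
  i=0: ✗ (none in [0,1])
  i=1: ✗ (none in [1,2])
  i=2: ✗ (none in [2,3])
  i=3: ✗ (none in [3,4])
  i=4: ✗ (none in [4,5])
  i=5: ✗ (none in [5,6])
  i=6: ✗ (none in [6,7])
  i=7: ✓ (witness j=8)
  i=8: ✓ (witness j=8)

7, 8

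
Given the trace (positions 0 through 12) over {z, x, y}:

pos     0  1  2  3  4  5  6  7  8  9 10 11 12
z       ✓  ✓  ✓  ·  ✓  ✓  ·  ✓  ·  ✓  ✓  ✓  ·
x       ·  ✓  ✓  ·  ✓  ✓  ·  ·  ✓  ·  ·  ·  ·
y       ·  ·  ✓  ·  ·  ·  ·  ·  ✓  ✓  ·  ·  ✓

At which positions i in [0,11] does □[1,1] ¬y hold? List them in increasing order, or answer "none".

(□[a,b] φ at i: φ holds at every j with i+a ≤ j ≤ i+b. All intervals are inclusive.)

Evaluate at each i in [0,11]:
  i=0: ✓ (all of [1,1])
  i=1: ✗ (fails at j=2)
  i=2: ✓ (all of [3,3])
  i=3: ✓ (all of [4,4])
  i=4: ✓ (all of [5,5])
  i=5: ✓ (all of [6,6])
  i=6: ✓ (all of [7,7])
  i=7: ✗ (fails at j=8)
  i=8: ✗ (fails at j=9)
  i=9: ✓ (all of [10,10])
  i=10: ✓ (all of [11,11])
  i=11: ✗ (fails at j=12)

0, 2, 3, 4, 5, 6, 9, 10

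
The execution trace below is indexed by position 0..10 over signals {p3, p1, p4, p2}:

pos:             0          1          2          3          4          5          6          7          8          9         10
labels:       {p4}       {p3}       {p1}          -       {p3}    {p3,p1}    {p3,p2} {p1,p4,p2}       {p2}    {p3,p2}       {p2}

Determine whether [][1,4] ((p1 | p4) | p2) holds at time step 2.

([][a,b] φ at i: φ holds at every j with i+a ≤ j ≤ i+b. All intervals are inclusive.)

Does not hold

Check ((p1 | p4) | p2) at every j in [3,6]:
  j=3: false
  j=4: false
  j=5: true
  j=6: true
Fails at j=3 → formula fails.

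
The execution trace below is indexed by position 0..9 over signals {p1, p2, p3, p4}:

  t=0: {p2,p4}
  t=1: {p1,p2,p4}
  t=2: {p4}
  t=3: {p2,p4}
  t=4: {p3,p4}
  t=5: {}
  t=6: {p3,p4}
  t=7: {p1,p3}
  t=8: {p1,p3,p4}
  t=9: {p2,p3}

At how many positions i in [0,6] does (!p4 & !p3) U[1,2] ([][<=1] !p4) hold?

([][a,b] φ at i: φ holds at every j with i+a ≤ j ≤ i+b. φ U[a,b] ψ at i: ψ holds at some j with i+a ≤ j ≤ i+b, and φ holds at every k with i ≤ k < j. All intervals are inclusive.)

Evaluate at each i in [0,6]:
  i=0: ✗ (no rhs in [1,2])
  i=1: ✗ (no rhs in [2,3])
  i=2: ✗ (no rhs in [3,4])
  i=3: ✗ (no rhs in [4,5])
  i=4: ✗ (no rhs in [5,6])
  i=5: ✗ (no rhs in [6,7])
  i=6: ✗ (no rhs in [7,8])
Positions where it holds: {} → 0.

0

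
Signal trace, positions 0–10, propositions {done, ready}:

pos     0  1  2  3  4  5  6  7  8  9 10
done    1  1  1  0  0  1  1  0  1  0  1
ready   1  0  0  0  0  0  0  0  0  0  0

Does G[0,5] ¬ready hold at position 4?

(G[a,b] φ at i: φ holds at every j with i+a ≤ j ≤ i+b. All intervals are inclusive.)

Check ¬ready at every j in [4,9]:
  j=4: true
  j=5: true
  j=6: true
  j=7: true
  j=8: true
  j=9: true
All positions satisfy it → formula holds.

Holds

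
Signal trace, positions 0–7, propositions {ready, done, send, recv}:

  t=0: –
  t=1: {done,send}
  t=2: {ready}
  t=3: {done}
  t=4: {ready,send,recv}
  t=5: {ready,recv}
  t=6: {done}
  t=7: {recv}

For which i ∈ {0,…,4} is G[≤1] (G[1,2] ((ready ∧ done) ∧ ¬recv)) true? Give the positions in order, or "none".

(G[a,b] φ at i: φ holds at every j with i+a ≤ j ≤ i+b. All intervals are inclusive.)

none

Evaluate at each i in [0,4]:
  i=0: ✗ (fails at j=0)
  i=1: ✗ (fails at j=1)
  i=2: ✗ (fails at j=2)
  i=3: ✗ (fails at j=3)
  i=4: ✗ (fails at j=4)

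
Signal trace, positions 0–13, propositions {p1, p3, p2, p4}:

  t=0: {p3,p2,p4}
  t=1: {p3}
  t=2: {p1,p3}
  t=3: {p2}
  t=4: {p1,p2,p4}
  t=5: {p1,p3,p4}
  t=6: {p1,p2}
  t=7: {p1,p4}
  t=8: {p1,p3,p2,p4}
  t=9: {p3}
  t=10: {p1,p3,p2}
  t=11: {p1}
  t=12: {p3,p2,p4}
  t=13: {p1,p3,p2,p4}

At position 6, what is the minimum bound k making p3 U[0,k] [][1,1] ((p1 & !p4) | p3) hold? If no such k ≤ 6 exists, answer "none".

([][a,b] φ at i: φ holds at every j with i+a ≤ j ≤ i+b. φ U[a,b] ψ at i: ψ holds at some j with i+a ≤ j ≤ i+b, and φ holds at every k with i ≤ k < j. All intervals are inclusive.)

none

Need earliest j ≥ 6 with [][1,1] ((p1 & !p4) | p3), and p3 at every k in [6,j-1].
  j=6: rhs fails.
  j=7: rhs holds but lhs fails at k=6.
  j=8: rhs holds but lhs fails at k=6.
  j=9: rhs holds but lhs fails at k=6.
  j=10: rhs holds but lhs fails at k=6.
  j=11: rhs holds but lhs fails at k=6.
  j=12: rhs holds but lhs fails at k=6.
No witness within the range → none.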